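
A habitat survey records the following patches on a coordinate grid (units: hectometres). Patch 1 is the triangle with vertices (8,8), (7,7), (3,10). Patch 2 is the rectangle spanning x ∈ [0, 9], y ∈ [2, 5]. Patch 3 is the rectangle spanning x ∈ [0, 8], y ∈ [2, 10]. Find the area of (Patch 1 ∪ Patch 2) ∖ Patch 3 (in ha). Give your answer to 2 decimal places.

3.00

|Patch 1 ∪ Patch 2| = 30.5.
|(Patch 1 ∪ Patch 2) ∩ Patch 3| = 27.5.
|(Patch 1 ∪ Patch 2) ∖ Patch 3| = 30.5 − 27.5 = 3.00.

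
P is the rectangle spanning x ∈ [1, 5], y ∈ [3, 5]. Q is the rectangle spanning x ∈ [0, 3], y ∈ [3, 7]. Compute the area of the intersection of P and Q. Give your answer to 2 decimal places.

|P∩Q|: x∈[1,3], y∈[3,5] → 2·2 = 4.

4.00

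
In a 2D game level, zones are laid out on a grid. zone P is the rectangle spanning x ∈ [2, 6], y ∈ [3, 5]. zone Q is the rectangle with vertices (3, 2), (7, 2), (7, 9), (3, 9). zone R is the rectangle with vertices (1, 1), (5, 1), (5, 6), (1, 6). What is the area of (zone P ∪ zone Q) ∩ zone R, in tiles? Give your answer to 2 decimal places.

The region (zone P ∪ zone Q) ∩ zone R is the polygon with vertices (2,5), (3,5), (3,6), (5,6), (5,2), (3,2), (3,3), (2,3).
By the shoelace formula its area is 10.00.

10.00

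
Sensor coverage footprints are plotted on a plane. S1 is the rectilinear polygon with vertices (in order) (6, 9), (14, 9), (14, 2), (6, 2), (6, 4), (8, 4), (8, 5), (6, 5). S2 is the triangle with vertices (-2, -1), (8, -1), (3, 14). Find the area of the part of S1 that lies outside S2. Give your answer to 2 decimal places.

52.67

|S1| = 54, |S1∩S2| = 1.3333.
|S1 ∖ S2| = |S1| − |S1∩S2| = 54 − 1.3333 = 52.67.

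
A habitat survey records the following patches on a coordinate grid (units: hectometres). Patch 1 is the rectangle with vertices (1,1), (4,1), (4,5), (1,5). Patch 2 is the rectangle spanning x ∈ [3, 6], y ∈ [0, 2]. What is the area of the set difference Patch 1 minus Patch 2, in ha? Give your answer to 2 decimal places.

|Patch 1∩Patch 2|: x∈[3,4], y∈[1,2] → 1·1 = 1.
|Patch 1| = 12.
|Patch 1 ∖ Patch 2| = |Patch 1| − |Patch 1∩Patch 2| = 12 − 1 = 11.00.

11.00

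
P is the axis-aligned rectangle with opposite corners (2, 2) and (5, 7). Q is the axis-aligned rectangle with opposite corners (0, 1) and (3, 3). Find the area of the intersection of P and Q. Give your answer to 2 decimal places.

1.00

|P∩Q|: x∈[2,3], y∈[2,3] → 1·1 = 1.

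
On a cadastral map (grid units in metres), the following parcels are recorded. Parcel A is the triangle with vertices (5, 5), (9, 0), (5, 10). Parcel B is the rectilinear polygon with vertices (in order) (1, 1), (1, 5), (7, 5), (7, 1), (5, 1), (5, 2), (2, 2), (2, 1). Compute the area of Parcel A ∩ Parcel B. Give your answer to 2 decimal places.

2.50

The intersection is the polygon with vertices (5,5), (7,5), (7,2.5).
By the shoelace formula its area is 2.50.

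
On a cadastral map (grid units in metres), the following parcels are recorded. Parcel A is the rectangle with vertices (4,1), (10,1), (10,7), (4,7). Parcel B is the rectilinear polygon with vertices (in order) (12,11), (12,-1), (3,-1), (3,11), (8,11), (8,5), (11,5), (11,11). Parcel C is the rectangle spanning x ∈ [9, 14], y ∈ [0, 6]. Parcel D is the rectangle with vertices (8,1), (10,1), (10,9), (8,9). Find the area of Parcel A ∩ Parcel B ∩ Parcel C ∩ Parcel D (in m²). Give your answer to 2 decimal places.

4.00

The intersection is the polygon with vertices (9,5), (10,5), (10,1), (9,1).
By the shoelace formula its area is 4.00.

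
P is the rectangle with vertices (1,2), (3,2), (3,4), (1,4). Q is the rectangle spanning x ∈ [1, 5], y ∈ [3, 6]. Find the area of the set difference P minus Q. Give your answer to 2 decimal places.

|P∩Q|: x∈[1,3], y∈[3,4] → 2·1 = 2.
|P| = 4.
|P ∖ Q| = |P| − |P∩Q| = 4 − 2 = 2.00.

2.00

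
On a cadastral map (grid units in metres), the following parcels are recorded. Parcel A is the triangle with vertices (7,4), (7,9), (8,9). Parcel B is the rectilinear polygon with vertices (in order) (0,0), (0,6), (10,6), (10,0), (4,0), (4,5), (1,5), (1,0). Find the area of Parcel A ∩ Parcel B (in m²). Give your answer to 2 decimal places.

0.40

The intersection is the polygon with vertices (7,6), (7.4,6), (7,4).
By the shoelace formula its area is 0.40.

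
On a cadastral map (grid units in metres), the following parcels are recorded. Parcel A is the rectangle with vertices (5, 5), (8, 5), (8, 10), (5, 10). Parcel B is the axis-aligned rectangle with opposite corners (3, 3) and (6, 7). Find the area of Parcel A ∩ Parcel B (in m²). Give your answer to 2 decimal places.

|Parcel A∩Parcel B|: x∈[5,6], y∈[5,7] → 1·2 = 2.

2.00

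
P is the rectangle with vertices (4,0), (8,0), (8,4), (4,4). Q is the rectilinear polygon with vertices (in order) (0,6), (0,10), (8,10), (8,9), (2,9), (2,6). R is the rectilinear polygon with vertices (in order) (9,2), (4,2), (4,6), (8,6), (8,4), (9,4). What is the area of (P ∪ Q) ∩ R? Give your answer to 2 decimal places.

The region (P ∪ Q) ∩ R is the polygon with vertices (8,2), (4,2), (4,4), (8,4).
By the shoelace formula its area is 8.00.

8.00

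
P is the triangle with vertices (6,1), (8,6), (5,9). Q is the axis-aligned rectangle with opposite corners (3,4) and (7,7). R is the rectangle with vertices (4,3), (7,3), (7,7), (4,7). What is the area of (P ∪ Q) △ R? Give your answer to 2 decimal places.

9.29

|P ∪ Q| = 17.8125.
|(P ∪ Q) ∩ R| = 10.2625.
|(P ∪ Q) △ R| = 17.8125 + 12 − 20.525 = 9.29.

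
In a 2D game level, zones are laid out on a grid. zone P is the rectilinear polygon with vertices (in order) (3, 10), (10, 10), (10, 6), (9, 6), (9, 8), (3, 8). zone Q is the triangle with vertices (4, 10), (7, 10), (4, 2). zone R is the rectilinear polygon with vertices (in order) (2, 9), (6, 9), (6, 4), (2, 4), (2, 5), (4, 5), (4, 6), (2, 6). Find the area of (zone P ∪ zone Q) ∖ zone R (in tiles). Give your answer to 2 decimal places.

|zone P ∪ zone Q| = 22.75.
|(zone P ∪ zone Q) ∩ zone R| = 8.9167.
|(zone P ∪ zone Q) ∖ zone R| = 22.75 − 8.9167 = 13.83.

13.83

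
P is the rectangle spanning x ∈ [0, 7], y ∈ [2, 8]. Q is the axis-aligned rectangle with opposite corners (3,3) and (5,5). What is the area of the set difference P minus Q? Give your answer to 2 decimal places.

38.00

|P∩Q|: x∈[3,5], y∈[3,5] → 2·2 = 4.
|P| = 42.
|P ∖ Q| = |P| − |P∩Q| = 42 − 4 = 38.00.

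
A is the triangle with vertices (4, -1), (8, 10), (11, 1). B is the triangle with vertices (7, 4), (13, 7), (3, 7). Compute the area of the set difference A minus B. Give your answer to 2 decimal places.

27.43

|A| = 34.5, |A∩B| = 7.069.
|A ∖ B| = |A| − |A∩B| = 34.5 − 7.069 = 27.43.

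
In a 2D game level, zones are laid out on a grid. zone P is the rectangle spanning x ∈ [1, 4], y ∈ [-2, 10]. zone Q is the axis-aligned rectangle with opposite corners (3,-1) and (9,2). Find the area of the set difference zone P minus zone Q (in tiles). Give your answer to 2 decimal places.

33.00

|zone P∩zone Q|: x∈[3,4], y∈[-1,2] → 1·3 = 3.
|zone P| = 36.
|zone P ∖ zone Q| = |zone P| − |zone P∩zone Q| = 36 − 3 = 33.00.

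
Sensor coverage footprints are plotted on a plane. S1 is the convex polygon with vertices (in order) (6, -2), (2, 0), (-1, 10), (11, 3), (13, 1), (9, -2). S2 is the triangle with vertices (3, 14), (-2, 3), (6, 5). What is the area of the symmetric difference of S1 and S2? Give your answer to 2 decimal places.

|S1| = 79, |S2| = 39, |S1∩S2| = 18.2449.
|S1 △ S2| = |S1| + |S2| − 2·|S1∩S2| = 79 + 39 − 36.4899 = 81.51.

81.51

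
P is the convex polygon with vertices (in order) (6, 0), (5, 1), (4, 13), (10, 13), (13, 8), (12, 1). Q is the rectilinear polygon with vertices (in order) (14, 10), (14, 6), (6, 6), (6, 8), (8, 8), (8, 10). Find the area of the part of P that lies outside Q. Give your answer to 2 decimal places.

|P| = 94.5, |P∩Q| = 22.5143.
|P ∖ Q| = |P| − |P∩Q| = 94.5 − 22.5143 = 71.99.

71.99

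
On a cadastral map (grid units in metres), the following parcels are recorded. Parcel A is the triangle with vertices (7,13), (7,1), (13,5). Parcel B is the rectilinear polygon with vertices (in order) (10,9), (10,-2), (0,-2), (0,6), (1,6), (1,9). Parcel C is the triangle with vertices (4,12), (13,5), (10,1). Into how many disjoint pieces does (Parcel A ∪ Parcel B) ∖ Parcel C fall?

2

(Parcel A ∪ Parcel B) ∖ Parcel C splits into 2 disjoint pieces (area 10, area 89.5455).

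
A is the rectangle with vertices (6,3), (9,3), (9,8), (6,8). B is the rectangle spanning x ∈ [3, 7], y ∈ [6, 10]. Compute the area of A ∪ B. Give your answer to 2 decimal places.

By inclusion–exclusion:
Individual areas: |A| = 15, |B| = 16.
|A∩B|: x∈[6,7], y∈[6,8] → 1·2 = 2.
|A ∪ B| = 31 − 2 = 29.00.

29.00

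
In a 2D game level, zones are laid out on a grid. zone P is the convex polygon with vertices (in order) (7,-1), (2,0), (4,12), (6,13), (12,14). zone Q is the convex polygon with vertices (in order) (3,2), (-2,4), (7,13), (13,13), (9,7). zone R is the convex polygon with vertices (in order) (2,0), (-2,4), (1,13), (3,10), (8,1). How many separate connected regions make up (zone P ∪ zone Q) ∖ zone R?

(zone P ∪ zone Q) ∖ zone R splits into 2 disjoint pieces (area 59.1411, area 5.1765).

2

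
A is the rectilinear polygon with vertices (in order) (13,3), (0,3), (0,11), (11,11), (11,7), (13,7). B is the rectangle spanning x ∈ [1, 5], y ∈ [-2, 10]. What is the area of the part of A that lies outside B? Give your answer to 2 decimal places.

|A| = 96, |A∩B| = 28.
|A ∖ B| = |A| − |A∩B| = 96 − 28 = 68.00.

68.00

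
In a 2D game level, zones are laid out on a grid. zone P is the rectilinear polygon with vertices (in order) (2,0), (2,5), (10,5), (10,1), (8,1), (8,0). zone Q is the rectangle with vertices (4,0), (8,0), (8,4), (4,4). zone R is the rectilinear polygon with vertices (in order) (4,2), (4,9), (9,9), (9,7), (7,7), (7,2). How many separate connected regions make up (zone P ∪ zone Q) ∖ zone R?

1

(zone P ∪ zone Q) ∖ zone R is a single connected region.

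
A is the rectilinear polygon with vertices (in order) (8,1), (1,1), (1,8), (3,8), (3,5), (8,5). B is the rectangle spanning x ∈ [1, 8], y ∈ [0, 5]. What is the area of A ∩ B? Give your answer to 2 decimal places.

The intersection is the polygon with vertices (1,1), (1,5), (3,5), (8,5), (8,1).
By the shoelace formula its area is 28.00.

28.00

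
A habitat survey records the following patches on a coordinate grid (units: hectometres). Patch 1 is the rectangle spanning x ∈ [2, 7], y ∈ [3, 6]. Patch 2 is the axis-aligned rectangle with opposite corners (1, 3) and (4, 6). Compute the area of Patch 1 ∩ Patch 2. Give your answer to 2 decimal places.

6.00

|Patch 1∩Patch 2|: x∈[2,4], y∈[3,6] → 2·3 = 6.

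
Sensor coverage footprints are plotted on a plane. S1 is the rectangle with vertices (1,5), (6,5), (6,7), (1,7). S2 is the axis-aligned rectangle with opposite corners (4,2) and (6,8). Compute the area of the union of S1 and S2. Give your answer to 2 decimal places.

By inclusion–exclusion:
Individual areas: |S1| = 10, |S2| = 12.
|S1∩S2|: x∈[4,6], y∈[5,7] → 2·2 = 4.
|S1 ∪ S2| = 22 − 4 = 18.00.

18.00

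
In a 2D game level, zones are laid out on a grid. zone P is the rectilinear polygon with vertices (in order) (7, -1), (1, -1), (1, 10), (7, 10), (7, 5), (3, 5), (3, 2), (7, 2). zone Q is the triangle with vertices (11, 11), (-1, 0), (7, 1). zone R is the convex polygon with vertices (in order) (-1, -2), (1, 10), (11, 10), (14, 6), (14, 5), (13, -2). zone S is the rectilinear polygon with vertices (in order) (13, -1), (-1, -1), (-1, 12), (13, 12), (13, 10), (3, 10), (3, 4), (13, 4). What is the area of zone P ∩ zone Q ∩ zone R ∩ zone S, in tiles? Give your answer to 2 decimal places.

9.75

The intersection is the polygon with vertices (3,2), (7,2), (7,1), (1,0.25), (1,1.833), (3,3.667).
By the shoelace formula its area is 9.75.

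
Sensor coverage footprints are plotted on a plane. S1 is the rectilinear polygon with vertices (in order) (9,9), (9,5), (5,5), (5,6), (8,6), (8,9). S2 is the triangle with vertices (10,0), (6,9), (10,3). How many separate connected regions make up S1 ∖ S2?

2

S1 ∖ S2 splits into 2 disjoint pieces (area 3.6667, area 2.5556).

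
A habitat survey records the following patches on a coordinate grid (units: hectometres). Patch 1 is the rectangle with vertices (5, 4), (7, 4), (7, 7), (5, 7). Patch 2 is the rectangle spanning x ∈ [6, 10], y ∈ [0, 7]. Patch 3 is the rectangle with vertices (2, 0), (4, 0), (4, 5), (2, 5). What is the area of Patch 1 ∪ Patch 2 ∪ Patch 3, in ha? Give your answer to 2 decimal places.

41.00

By inclusion–exclusion:
Individual areas: |Patch 1| = 6, |Patch 2| = 28, |Patch 3| = 10.
|Patch 1∩Patch 2|: x∈[6,7], y∈[4,7] → 1·3 = 3.
|Patch 1∩Patch 3| = 0 (no overlap).
|Patch 2∩Patch 3| = 0 (no overlap).
|Patch 1∩Patch 2∩Patch 3| = 0.
|Patch 1 ∪ Patch 2 ∪ Patch 3| = 44 − 3 + 0 = 41.00.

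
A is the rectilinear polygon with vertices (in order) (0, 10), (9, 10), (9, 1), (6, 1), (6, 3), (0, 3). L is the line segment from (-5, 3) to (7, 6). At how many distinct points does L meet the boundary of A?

The segment meets the boundary at (0,4.25).

1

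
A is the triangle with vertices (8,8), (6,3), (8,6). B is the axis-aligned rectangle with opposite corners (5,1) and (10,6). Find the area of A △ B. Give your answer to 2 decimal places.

24.60

|A| = 2, |B| = 25, |A∩B| = 1.2.
|A △ B| = |A| + |B| − 2·|A∩B| = 2 + 25 − 2.4 = 24.60.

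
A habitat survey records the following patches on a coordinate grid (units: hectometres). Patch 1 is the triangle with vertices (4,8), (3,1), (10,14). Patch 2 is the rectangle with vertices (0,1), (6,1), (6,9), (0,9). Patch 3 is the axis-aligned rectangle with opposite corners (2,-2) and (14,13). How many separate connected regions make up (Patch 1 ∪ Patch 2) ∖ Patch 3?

(Patch 1 ∪ Patch 2) ∖ Patch 3 splits into 2 disjoint pieces (area 0.2308, area 16).

2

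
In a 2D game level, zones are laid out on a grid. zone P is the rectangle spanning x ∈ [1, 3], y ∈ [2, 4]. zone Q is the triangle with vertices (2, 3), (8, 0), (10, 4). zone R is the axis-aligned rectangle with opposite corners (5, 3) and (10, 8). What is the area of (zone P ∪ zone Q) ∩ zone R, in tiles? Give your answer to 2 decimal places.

The region (zone P ∪ zone Q) ∩ zone R is the polygon with vertices (10,4), (9.5,3), (5,3), (5,3.375).
By the shoelace formula its area is 3.19.

3.19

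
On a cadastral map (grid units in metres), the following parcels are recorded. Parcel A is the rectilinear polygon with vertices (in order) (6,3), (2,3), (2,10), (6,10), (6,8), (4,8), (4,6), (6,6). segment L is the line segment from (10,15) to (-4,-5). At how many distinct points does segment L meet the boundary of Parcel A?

4

The segment meets the boundary at (4,6.429), (5.1,8), (2,3.571), (6,9.286).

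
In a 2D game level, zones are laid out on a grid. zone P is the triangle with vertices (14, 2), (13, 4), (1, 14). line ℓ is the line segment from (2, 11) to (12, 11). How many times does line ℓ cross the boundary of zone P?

The segment meets the boundary at (4.6,11), (4.25,11).

2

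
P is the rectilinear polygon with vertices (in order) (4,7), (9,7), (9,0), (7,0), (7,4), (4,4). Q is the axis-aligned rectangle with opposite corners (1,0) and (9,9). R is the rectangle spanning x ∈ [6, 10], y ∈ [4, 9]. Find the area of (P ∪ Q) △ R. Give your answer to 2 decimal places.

|P ∪ Q| = 72.
|(P ∪ Q) ∩ R| = 15.
|(P ∪ Q) △ R| = 72 + 20 − 30 = 62.00.

62.00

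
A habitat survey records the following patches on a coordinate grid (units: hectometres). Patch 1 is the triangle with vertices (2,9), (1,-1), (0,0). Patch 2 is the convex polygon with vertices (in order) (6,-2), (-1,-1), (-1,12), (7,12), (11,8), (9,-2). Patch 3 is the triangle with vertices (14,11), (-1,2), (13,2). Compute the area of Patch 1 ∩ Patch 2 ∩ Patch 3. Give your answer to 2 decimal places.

The intersection is the polygon with vertices (0.667,3), (1.447,3.468), (1.3,2), (0.444,2).
By the shoelace formula its area is 0.97.

0.97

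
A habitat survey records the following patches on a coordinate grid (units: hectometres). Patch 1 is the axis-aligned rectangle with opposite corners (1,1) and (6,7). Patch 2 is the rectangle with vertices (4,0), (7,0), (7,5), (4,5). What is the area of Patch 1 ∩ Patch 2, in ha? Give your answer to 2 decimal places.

8.00

|Patch 1∩Patch 2|: x∈[4,6], y∈[1,5] → 2·4 = 8.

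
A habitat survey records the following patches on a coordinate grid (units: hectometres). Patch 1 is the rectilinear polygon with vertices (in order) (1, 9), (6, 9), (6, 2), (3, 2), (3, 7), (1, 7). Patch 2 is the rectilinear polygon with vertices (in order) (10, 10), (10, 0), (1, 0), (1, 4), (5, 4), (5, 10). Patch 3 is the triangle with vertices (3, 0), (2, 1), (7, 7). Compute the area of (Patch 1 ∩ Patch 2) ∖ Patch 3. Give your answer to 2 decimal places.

8.17

|Patch 1 ∩ Patch 2| = 11.
|(Patch 1 ∩ Patch 2) ∩ Patch 3| = 2.8321.
|(Patch 1 ∩ Patch 2) ∖ Patch 3| = 11 − 2.8321 = 8.17.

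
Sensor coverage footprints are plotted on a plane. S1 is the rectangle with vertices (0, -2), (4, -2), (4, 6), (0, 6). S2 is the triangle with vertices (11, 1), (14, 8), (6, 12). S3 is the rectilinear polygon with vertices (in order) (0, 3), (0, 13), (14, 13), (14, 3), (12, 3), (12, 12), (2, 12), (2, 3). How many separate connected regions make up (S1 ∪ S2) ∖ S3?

(S1 ∪ S2) ∖ S3 splits into 2 disjoint pieces (area 26, area 28.3333).

2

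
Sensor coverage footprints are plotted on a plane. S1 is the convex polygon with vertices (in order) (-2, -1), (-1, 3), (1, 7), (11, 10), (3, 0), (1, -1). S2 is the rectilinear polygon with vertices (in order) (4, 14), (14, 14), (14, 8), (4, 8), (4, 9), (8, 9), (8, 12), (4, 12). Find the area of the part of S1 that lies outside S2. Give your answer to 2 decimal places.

54.95

|S1| = 60, |S1∩S2| = 5.05.
|S1 ∖ S2| = |S1| − |S1∩S2| = 60 − 5.05 = 54.95.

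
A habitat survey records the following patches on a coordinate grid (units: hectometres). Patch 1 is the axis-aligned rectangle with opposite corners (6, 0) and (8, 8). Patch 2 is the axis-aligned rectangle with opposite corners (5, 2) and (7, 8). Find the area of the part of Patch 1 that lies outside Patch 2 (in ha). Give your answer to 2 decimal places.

10.00

|Patch 1∩Patch 2|: x∈[6,7], y∈[2,8] → 1·6 = 6.
|Patch 1| = 16.
|Patch 1 ∖ Patch 2| = |Patch 1| − |Patch 1∩Patch 2| = 16 − 6 = 10.00.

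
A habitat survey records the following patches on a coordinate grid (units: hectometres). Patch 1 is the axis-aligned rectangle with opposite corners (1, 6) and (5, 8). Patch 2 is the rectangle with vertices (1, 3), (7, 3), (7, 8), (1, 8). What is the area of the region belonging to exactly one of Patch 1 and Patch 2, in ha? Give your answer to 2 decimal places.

|Patch 1∩Patch 2|: x∈[1,5], y∈[6,8] → 4·2 = 8.
|Patch 1 △ Patch 2| = |Patch 1| + |Patch 2| − 2·|Patch 1∩Patch 2| = 8 + 30 − 16 = 22.00.

22.00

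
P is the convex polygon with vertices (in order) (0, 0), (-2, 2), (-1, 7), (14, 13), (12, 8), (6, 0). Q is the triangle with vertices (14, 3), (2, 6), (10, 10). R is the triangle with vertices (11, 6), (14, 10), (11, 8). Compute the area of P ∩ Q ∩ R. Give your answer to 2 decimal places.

0.39

The intersection is the polygon with vertices (11.514,7.351), (11,6.667), (11,8), (11.103,8.069).
By the shoelace formula its area is 0.39.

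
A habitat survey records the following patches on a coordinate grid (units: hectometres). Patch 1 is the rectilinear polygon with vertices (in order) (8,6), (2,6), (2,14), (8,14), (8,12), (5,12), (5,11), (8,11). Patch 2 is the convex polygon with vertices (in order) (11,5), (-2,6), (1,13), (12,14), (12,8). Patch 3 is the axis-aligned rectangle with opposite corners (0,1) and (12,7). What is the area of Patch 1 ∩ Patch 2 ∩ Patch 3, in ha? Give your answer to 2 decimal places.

The intersection is the polygon with vertices (2,7), (8,7), (8,6), (2,6).
By the shoelace formula its area is 6.00.

6.00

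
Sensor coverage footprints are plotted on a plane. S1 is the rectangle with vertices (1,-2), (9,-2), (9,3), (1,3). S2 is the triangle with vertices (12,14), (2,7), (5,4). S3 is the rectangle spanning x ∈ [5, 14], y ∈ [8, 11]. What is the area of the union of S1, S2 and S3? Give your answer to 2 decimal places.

By inclusion–exclusion:
Individual areas: |S1| = 40, |S2| = 25.5, |S3| = 27.
|S1∩S2| = 0.
|S1∩S3| = 0 (no overlap).
|S2∩S3| = 8.9714.
|S1∩S2∩S3| = 0.
|S1 ∪ S2 ∪ S3| = 92.5 − 8.9714 + 0 = 83.53.

83.53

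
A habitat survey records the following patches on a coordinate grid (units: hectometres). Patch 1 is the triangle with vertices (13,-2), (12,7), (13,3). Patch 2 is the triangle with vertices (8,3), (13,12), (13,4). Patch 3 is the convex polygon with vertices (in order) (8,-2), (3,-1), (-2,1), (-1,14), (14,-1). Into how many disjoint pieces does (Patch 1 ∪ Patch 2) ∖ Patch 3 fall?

(Patch 1 ∪ Patch 2) ∖ Patch 3 splits into 2 disjoint pieces (area 20.6351, area 0.0379).

2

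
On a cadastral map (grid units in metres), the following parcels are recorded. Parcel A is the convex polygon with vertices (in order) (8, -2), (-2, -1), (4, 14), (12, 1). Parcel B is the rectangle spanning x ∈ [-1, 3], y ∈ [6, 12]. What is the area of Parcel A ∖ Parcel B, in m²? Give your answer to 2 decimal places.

109.95

|Parcel A| = 116, |Parcel A∩Parcel B| = 6.05.
|Parcel A ∖ Parcel B| = |Parcel A| − |Parcel A∩Parcel B| = 116 − 6.05 = 109.95.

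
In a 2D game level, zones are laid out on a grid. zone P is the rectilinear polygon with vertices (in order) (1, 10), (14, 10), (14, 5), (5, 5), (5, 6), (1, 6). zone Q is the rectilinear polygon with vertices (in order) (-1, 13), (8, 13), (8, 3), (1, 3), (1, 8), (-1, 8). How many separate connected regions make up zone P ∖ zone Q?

1

zone P ∖ zone Q is a single connected region.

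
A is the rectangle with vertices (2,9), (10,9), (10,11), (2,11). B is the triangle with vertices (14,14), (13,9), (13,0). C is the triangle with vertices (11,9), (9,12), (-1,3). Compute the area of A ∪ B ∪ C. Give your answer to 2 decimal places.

By inclusion–exclusion:
Individual areas: |A| = 16, |B| = 4.5, |C| = 24.
|A∩B| = 0.
|A∩C| = 6.3611.
|B∩C| = 0.
|A∩B∩C| = 0.
|A ∪ B ∪ C| = 44.5 − 6.3611 + 0 = 38.14.

38.14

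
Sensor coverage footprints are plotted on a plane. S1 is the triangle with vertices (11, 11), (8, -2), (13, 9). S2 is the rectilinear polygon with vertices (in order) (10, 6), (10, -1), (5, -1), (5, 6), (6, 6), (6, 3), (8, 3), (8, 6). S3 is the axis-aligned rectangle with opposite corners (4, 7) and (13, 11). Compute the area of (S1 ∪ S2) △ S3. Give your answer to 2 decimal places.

63.02

|S1 ∪ S2| = 40.8965.
|(S1 ∪ S2) ∩ S3| = 6.9371.
|(S1 ∪ S2) △ S3| = 40.8965 + 36 − 13.8741 = 63.02.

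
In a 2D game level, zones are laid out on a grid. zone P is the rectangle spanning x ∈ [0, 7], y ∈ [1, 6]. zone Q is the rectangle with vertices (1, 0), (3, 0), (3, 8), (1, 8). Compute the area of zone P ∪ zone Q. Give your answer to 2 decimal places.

41.00

By inclusion–exclusion:
Individual areas: |zone P| = 35, |zone Q| = 16.
|zone P∩zone Q|: x∈[1,3], y∈[1,6] → 2·5 = 10.
|zone P ∪ zone Q| = 51 − 10 = 41.00.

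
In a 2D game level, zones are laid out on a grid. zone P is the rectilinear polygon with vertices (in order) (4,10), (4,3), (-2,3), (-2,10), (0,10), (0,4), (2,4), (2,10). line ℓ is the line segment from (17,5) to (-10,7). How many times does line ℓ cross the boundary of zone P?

The segment meets the boundary at (-2,6.407), (0,6.259), (4,5.963), (2,6.111).

4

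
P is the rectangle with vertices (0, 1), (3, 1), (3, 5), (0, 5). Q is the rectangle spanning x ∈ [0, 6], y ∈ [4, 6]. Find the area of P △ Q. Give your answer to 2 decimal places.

18.00

|P∩Q|: x∈[0,3], y∈[4,5] → 3·1 = 3.
|P △ Q| = |P| + |Q| − 2·|P∩Q| = 12 + 12 − 6 = 18.00.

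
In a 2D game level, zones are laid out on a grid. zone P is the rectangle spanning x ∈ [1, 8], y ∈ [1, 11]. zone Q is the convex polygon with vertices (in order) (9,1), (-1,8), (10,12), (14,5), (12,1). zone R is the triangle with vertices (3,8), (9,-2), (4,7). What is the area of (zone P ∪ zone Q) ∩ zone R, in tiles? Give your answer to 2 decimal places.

1.80

The region (zone P ∪ zone Q) ∩ zone R is the polygon with vertices (7.2,1), (3,8), (4,7), (7.333,1).
By the shoelace formula its area is 1.80.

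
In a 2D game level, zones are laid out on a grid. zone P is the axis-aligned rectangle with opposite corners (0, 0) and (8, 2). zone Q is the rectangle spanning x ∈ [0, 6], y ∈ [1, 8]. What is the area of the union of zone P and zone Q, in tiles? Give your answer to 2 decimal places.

By inclusion–exclusion:
Individual areas: |zone P| = 16, |zone Q| = 42.
|zone P∩zone Q|: x∈[0,6], y∈[1,2] → 6·1 = 6.
|zone P ∪ zone Q| = 58 − 6 = 52.00.

52.00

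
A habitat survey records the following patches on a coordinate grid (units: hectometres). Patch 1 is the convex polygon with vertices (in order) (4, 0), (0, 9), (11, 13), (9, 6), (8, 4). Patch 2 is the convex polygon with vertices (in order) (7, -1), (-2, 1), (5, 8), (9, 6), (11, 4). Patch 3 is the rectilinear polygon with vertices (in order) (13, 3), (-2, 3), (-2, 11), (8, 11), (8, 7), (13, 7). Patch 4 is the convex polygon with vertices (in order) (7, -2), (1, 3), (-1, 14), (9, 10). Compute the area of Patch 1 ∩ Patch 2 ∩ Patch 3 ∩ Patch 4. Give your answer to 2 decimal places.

The intersection is the polygon with vertices (8.385,6.308), (8,4), (7,3), (2.667,3), (1.846,4.846), (5,8).
By the shoelace formula its area is 22.77.

22.77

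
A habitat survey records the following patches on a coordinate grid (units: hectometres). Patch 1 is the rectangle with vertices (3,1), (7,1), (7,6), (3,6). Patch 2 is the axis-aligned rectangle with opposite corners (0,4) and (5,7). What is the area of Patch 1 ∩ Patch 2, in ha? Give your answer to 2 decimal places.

|Patch 1∩Patch 2|: x∈[3,5], y∈[4,6] → 2·2 = 4.

4.00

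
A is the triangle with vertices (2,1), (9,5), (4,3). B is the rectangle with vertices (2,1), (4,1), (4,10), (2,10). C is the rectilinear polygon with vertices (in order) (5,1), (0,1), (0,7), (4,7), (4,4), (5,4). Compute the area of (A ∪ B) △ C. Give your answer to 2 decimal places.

|A ∪ B| = 20.1429.
|(A ∪ B) ∩ C| = 12.7714.
|(A ∪ B) △ C| = 20.1429 + 27 − 25.5429 = 21.60.

21.60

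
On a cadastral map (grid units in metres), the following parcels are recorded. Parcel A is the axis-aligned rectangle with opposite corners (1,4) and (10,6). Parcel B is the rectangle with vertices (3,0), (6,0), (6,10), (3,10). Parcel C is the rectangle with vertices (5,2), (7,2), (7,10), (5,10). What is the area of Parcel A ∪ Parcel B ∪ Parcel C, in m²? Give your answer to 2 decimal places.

By inclusion–exclusion:
Individual areas: |Parcel A| = 18, |Parcel B| = 30, |Parcel C| = 16.
|Parcel A∩Parcel B|: x∈[3,6], y∈[4,6] → 3·2 = 6.
|Parcel A∩Parcel C|: x∈[5,7], y∈[4,6] → 2·2 = 4.
|Parcel B∩Parcel C|: x∈[5,6], y∈[2,10] → 1·8 = 8.
|Parcel A∩Parcel B∩Parcel C| = 2.
|Parcel A ∪ Parcel B ∪ Parcel C| = 64 − 18 + 2 = 48.00.

48.00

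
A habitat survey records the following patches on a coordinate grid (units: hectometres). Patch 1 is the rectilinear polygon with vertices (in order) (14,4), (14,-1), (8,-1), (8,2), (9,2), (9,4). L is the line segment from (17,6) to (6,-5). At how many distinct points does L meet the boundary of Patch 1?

The segment meets the boundary at (10,-1), (14,3).

2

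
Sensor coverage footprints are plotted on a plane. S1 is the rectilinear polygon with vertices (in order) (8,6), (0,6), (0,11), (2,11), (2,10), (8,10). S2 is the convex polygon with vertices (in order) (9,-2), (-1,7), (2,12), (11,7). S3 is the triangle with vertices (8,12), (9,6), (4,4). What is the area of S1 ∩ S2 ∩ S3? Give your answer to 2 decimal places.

The intersection is the polygon with vertices (8,8.667), (8,6), (5,6), (6.696,9.391).
By the shoelace formula its area is 6.83.

6.83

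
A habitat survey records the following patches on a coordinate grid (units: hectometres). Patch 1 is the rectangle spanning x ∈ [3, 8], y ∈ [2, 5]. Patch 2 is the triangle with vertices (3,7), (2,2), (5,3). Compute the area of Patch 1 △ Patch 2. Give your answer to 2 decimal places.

|Patch 1| = 15, |Patch 2| = 7, |Patch 1∩Patch 2| = 3.6667.
|Patch 1 △ Patch 2| = |Patch 1| + |Patch 2| − 2·|Patch 1∩Patch 2| = 15 + 7 − 7.3333 = 14.67.

14.67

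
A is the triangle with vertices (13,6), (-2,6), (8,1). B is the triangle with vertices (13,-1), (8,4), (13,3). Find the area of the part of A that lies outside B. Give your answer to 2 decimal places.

|A| = 37.5, |A∩B| = 1.5.
|A ∖ B| = |A| − |A∩B| = 37.5 − 1.5 = 36.00.

36.00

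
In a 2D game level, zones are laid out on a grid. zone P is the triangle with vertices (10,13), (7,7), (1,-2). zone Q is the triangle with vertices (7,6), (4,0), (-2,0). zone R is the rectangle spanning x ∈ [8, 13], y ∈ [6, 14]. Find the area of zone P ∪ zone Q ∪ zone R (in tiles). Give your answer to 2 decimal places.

By inclusion–exclusion:
Individual areas: |zone P| = 4.5, |zone Q| = 18, |zone R| = 40.
|zone P∩zone Q| = 1.4667.
|zone P∩zone R| = 0.6667.
|zone Q∩zone R| = 0.
|zone P∩zone Q∩zone R| = 0.
|zone P ∪ zone Q ∪ zone R| = 62.5 − 2.1333 + 0 = 60.37.

60.37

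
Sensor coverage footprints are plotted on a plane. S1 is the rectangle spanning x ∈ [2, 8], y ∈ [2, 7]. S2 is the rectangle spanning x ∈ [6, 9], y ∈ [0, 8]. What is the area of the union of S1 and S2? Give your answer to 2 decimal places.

44.00

By inclusion–exclusion:
Individual areas: |S1| = 30, |S2| = 24.
|S1∩S2|: x∈[6,8], y∈[2,7] → 2·5 = 10.
|S1 ∪ S2| = 54 − 10 = 44.00.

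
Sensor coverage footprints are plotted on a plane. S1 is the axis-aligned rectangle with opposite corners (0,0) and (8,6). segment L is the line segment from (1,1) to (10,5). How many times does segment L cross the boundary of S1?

1

The segment meets the boundary at (8,4.111).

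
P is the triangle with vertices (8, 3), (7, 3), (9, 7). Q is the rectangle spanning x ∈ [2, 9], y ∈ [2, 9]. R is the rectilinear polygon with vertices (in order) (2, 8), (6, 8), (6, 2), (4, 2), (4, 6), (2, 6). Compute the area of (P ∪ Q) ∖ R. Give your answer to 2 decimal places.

33.00

|P ∪ Q| = 49.
|(P ∪ Q) ∩ R| = 16.
|(P ∪ Q) ∖ R| = 49 − 16 = 33.00.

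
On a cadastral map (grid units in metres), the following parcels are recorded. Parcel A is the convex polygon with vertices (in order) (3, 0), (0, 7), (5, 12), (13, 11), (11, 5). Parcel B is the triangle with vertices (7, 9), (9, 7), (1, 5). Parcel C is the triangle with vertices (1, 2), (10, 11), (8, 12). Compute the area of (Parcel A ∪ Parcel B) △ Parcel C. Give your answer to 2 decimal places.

|Parcel A ∪ Parcel B| = 93.
|(Parcel A ∪ Parcel B) ∩ Parcel C| = 13.1457.
|(Parcel A ∪ Parcel B) △ Parcel C| = 93 + 13.5 − 26.2914 = 80.21.

80.21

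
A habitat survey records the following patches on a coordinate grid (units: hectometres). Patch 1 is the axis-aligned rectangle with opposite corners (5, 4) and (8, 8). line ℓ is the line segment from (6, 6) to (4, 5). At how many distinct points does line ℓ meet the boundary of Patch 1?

1

The segment meets the boundary at (5,5.5).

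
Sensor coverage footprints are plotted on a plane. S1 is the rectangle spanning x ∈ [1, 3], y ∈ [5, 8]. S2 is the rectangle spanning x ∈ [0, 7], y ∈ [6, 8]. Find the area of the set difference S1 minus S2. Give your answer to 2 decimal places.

2.00

|S1∩S2|: x∈[1,3], y∈[6,8] → 2·2 = 4.
|S1| = 6.
|S1 ∖ S2| = |S1| − |S1∩S2| = 6 − 4 = 2.00.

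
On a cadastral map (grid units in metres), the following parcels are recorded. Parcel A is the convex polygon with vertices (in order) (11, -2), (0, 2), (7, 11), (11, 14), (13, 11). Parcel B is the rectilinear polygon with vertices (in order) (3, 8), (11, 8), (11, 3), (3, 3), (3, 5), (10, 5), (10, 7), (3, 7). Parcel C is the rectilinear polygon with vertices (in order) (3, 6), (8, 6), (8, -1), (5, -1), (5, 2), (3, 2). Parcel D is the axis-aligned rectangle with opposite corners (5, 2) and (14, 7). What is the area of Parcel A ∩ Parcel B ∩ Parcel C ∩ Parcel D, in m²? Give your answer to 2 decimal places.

The intersection is the polygon with vertices (8,5), (8,3), (5,3), (5,5).
By the shoelace formula its area is 6.00.

6.00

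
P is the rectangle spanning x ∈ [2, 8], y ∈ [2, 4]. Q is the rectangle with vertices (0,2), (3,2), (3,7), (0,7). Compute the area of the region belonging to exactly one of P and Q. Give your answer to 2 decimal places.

|P∩Q|: x∈[2,3], y∈[2,4] → 1·2 = 2.
|P △ Q| = |P| + |Q| − 2·|P∩Q| = 12 + 15 − 4 = 23.00.

23.00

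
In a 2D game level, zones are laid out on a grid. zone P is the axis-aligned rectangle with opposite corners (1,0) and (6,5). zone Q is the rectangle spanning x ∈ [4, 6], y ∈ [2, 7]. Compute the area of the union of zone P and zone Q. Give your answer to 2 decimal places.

By inclusion–exclusion:
Individual areas: |zone P| = 25, |zone Q| = 10.
|zone P∩zone Q|: x∈[4,6], y∈[2,5] → 2·3 = 6.
|zone P ∪ zone Q| = 35 − 6 = 29.00.

29.00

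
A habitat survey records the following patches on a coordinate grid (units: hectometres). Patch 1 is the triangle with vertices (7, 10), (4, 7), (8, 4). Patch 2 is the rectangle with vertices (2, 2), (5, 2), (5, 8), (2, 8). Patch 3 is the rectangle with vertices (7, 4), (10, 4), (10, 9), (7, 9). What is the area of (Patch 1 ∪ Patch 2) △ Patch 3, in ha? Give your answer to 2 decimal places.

|Patch 1 ∪ Patch 2| = 27.625.
|(Patch 1 ∪ Patch 2) ∩ Patch 3| = 2.5417.
|(Patch 1 ∪ Patch 2) △ Patch 3| = 27.625 + 15 − 5.0833 = 37.54.

37.54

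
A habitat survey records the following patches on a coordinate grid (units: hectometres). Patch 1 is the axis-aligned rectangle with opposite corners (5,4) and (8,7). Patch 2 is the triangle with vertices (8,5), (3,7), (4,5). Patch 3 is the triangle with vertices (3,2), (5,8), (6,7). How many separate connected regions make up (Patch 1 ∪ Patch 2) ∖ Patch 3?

(Patch 1 ∪ Patch 2) ∖ Patch 3 splits into 2 disjoint pieces (area 8.2, area 1.1765).

2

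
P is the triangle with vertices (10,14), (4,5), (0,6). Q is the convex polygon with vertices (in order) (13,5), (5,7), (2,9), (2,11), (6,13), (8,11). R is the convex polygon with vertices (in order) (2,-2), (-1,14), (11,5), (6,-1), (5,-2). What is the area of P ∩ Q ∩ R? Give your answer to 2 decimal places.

4.92

The intersection is the polygon with vertices (5,7), (2.954,8.364), (4.677,9.742), (6.333,8.5), (5.286,6.929).
By the shoelace formula its area is 4.92.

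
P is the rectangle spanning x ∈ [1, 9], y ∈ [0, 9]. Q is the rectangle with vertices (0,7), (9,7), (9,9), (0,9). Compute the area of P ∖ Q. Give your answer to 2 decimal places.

|P∩Q|: x∈[1,9], y∈[7,9] → 8·2 = 16.
|P| = 72.
|P ∖ Q| = |P| − |P∩Q| = 72 − 16 = 56.00.

56.00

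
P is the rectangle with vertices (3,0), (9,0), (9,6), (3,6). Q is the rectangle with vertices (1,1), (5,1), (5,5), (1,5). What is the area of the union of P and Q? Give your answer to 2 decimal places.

44.00

By inclusion–exclusion:
Individual areas: |P| = 36, |Q| = 16.
|P∩Q|: x∈[3,5], y∈[1,5] → 2·4 = 8.
|P ∪ Q| = 52 − 8 = 44.00.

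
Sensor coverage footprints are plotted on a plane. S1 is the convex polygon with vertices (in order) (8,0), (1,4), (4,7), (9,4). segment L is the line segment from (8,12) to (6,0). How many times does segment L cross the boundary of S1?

2

The segment meets the boundary at (6.174,1.043), (6.879,5.273).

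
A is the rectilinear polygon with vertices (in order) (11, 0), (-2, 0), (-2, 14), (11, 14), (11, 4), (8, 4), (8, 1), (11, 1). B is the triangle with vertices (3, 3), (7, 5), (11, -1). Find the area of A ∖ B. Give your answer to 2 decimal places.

159.75

|A| = 173, |A∩B| = 13.25.
|A ∖ B| = |A| − |A∩B| = 173 − 13.25 = 159.75.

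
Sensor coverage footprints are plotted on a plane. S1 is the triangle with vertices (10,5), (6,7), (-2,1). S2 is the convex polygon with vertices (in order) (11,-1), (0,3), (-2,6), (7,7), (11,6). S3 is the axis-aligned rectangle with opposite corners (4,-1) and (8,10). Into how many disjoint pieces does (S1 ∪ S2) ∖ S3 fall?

(S1 ∪ S2) ∖ S3 splits into 2 disjoint pieces (area 20.4886, area 21.9055).

2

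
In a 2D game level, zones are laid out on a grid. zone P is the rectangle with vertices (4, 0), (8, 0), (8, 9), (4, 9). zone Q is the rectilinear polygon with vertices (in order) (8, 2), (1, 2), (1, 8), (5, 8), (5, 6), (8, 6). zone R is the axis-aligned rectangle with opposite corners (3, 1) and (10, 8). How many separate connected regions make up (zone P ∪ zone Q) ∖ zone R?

3

(zone P ∪ zone Q) ∖ zone R splits into 3 disjoint pieces (area 4, area 12, area 4).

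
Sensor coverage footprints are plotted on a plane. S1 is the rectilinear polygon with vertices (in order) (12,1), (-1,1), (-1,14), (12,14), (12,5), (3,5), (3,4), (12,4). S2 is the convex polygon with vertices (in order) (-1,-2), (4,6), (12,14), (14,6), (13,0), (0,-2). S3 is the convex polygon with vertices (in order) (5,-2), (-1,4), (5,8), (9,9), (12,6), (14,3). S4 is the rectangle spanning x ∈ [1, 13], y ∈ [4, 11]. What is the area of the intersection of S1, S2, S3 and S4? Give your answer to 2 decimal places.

22.70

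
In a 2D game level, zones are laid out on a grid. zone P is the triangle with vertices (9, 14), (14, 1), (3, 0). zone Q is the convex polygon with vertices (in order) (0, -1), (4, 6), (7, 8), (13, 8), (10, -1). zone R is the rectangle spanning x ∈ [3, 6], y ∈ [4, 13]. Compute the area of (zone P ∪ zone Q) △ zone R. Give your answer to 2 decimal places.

|zone P ∪ zone Q| = 101.5487.
|(zone P ∪ zone Q) ∩ zone R| = 6.4583.
|(zone P ∪ zone Q) △ zone R| = 101.5487 + 27 − 12.9167 = 115.63.

115.63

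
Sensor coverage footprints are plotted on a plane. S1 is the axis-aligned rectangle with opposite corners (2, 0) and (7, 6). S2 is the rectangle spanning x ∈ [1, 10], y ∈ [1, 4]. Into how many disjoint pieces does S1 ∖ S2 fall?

2

S1 ∖ S2 splits into 2 disjoint pieces (area 5, area 10).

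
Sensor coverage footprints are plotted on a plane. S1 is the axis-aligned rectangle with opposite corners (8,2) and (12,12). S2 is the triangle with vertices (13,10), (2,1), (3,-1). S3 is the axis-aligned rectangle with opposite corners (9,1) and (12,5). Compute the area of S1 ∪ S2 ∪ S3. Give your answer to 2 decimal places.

55.12

By inclusion–exclusion:
Individual areas: |S1| = 40, |S2| = 15.5, |S3| = 12.
|S1∩S2| = 3.3818.
|S1∩S3|: x∈[9,12], y∈[2,5] → 3·3 = 9.
|S2∩S3| = 0.
|S1∩S2∩S3| = 0.
|S1 ∪ S2 ∪ S3| = 67.5 − 12.3818 + 0 = 55.12.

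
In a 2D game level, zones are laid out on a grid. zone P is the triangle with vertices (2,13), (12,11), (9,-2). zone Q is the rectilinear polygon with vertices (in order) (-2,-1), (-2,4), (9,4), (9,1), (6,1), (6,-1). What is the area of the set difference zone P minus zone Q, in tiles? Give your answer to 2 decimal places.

61.70

|zone P| = 68, |zone P∩zone Q| = 6.3.
|zone P ∖ zone Q| = |zone P| − |zone P∩zone Q| = 68 − 6.3 = 61.70.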